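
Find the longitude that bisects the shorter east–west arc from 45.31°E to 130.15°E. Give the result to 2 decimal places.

87.73°E

Signed shortest Δλ from +45.31° to +130.15° is +84.84°.
Midpoint longitude = +45.31° + (+84.84°)/2 = +45.31° + 42.42° = +87.73°.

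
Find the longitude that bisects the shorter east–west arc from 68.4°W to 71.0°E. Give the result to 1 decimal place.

Signed shortest Δλ from -68.4° to +71.0° is +139.4°.
Midpoint longitude = -68.4° + (+139.4°)/2 = -68.4° + 69.7° = +1.3°.

1.3°E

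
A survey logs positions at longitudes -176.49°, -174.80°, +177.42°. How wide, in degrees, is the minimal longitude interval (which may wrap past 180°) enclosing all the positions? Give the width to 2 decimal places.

Sort the longitudes: -176.49°, -174.80°, +177.42°.
Eastward gaps between consecutive values (wrapping around): 1.69°, 352.22°, 6.09°.
Largest gap = 352.22° ⇒ minimal covering band is its complement: 360° − 352.22° = 7.78°.
Band runs from +177.42° eastward to -174.80°, crossing the antimeridian.

7.78°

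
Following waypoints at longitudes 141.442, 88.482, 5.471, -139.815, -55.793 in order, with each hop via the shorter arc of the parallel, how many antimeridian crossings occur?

0

Leg 1: +141.442° → +88.482°, shortest Δλ = -52.96° (west) — does not cross 180°.
Leg 2: +88.482° → +5.471°, shortest Δλ = -83.011° (west) — does not cross 180°.
Leg 3: +5.471° → -139.815°, shortest Δλ = -145.286° (west) — does not cross 180°.
Leg 4: -139.815° → -55.793°, shortest Δλ = 84.022° (east) — does not cross 180°.
Total crossings: 0.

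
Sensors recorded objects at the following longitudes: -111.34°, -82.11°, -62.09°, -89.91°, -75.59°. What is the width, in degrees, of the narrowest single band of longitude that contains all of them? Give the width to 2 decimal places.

Sort the longitudes: -111.34°, -89.91°, -82.11°, -75.59°, -62.09°.
Eastward gaps between consecutive values (wrapping around): 21.43°, 7.80°, 6.52°, 13.50°, 310.75°.
Largest gap = 310.75° ⇒ minimal covering band is its complement: 360° − 310.75° = 49.25°.
Band runs from -111.34° eastward to -62.09°.

49.25°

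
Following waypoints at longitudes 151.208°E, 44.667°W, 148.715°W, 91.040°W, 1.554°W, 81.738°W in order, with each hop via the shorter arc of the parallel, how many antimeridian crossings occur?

Leg 1: +151.208° → -44.667°, shortest Δλ = 164.125° (east) — crosses 180°.
Leg 2: -44.667° → -148.715°, shortest Δλ = -104.048° (west) — does not cross 180°.
Leg 3: -148.715° → -91.040°, shortest Δλ = 57.675° (east) — does not cross 180°.
Leg 4: -91.040° → -1.554°, shortest Δλ = 89.486° (east) — does not cross 180°.
Leg 5: -1.554° → -81.738°, shortest Δλ = -80.184° (west) — does not cross 180°.
Total crossings: 1.

1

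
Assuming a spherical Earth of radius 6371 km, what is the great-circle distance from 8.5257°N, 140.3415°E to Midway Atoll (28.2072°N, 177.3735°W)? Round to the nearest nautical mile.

2664 nmi

Δλ = -177.3735 − 140.3415 = -317.7150°; wrapped into (−180°, 180°]: 42.2850°.
Δφ = 28.2072 − 8.5257 = 19.6815°.
a = sin²(Δφ/2) + cos φ₁ · cos φ₂ · sin²(Δλ/2) = 0.142590.
c = 2·atan2(√a, √(1−a)) = 0.77443 rad → d = 6371·c ≈ 4933.89 km ≈ 2664.09 nmi.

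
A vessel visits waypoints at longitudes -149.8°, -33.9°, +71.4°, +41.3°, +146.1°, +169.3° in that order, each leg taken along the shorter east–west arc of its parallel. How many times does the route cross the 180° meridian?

Leg 1: -149.8° → -33.9°, shortest Δλ = 115.9° (east) — does not cross 180°.
Leg 2: -33.9° → +71.4°, shortest Δλ = 105.3° (east) — does not cross 180°.
Leg 3: +71.4° → +41.3°, shortest Δλ = -30.1° (west) — does not cross 180°.
Leg 4: +41.3° → +146.1°, shortest Δλ = 104.8° (east) — does not cross 180°.
Leg 5: +146.1° → +169.3°, shortest Δλ = 23.2° (east) — does not cross 180°.
Total crossings: 0.

0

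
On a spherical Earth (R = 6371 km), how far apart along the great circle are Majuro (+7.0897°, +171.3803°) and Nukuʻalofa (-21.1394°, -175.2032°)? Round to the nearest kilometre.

Δλ = -175.2032 − 171.3803 = -346.5835°; wrapped into (−180°, 180°]: 13.4165°.
Δφ = -21.1394 − 7.0897 = -28.2291°.
a = sin²(Δφ/2) + cos φ₁ · cos φ₂ · sin²(Δλ/2) = 0.072098.
c = 2·atan2(√a, √(1−a)) = 0.54369 rad → d = 6371·c ≈ 3463.87 km.

3464 km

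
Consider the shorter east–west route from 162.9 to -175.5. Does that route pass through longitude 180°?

Yes

Naïve |-175.5 − 162.9| = 338.4° > 180°, so the shorter arc goes the other way round — across 180°.
Signed shortest Δλ = ((-175.5 − 162.9 + 180) mod 360) − 180 = 21.6°.
Going east by 21.6° from +162.9° passes through 180° before reaching -175.5°.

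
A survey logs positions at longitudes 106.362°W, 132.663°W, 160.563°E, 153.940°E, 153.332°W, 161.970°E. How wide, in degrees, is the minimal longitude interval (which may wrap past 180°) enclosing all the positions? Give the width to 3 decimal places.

99.698°

Sort the longitudes: -153.332°, -132.663°, -106.362°, +153.940°, +160.563°, +161.970°.
Eastward gaps between consecutive values (wrapping around): 20.669°, 26.301°, 260.302°, 6.623°, 1.407°, 44.698°.
Largest gap = 260.302° ⇒ minimal covering band is its complement: 360° − 260.302° = 99.698°.
Band runs from +153.940° eastward to -106.362°, crossing the antimeridian.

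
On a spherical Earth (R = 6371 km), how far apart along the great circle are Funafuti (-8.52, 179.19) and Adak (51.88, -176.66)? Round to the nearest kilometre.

Δλ = -176.66 − 179.19 = -355.85°; wrapped into (−180°, 180°]: 4.15°.
Δφ = 51.88 − -8.52 = 60.40°.
a = sin²(Δφ/2) + cos φ₁ · cos φ₂ · sin²(Δλ/2) = 0.253829.
c = 2·atan2(√a, √(1−a)) = 1.05602 rad → d = 6371·c ≈ 6727.90 km.

6728 km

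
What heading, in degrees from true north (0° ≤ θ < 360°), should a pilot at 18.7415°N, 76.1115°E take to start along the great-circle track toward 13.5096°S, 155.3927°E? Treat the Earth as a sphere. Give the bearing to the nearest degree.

Δλ = 155.3927 − 76.1115 = 79.2812°.
θ = atan2( sin Δλ · cos φ₂ , cos φ₁ · sin φ₂ − sin φ₁ · cos φ₂ · cos Δλ )
  = atan2(0.95537, -0.27933) = 106.298° → normalised to [0°, 360°): 106.298°.

106°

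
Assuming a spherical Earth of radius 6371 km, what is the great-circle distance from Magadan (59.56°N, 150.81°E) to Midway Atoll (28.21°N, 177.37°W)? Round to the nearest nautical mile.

2288 nmi

Δλ = -177.37 − 150.81 = -328.18°; wrapped into (−180°, 180°]: 31.82°.
Δφ = 28.21 − 59.56 = -31.35°.
a = sin²(Δφ/2) + cos φ₁ · cos φ₂ · sin²(Δλ/2) = 0.106547.
c = 2·atan2(√a, √(1−a)) = 0.66502 rad → d = 6371·c ≈ 4236.82 km ≈ 2287.70 nmi.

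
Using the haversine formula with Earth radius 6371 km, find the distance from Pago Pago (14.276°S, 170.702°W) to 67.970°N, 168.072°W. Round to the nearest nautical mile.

4939 nmi

Δλ = -168.072 − -170.702 = 2.630°.
Δφ = 67.970 − -14.276 = 82.246°.
a = sin²(Δφ/2) + cos φ₁ · cos φ₂ · sin²(Δλ/2) = 0.432731.
c = 2·atan2(√a, √(1−a)) = 1.43585 rad → d = 6371·c ≈ 9147.80 km ≈ 4939.42 nmi.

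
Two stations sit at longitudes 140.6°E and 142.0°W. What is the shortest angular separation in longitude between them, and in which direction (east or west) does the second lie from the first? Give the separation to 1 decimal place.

Raw difference: -142.0 − 140.6 = -282.6°.
Normalise into (−180°, 180°]: -282.6° + 360° = 77.4°.
Positive ⇒ the second point lies to the east; separation 77.4°.

77.4° east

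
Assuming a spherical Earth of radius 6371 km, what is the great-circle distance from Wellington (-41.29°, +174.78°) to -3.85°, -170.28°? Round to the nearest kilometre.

4422 km

Δλ = -170.28 − 174.78 = -345.06°; wrapped into (−180°, 180°]: 14.94°.
Δφ = -3.85 − -41.29 = 37.44°.
a = sin²(Δφ/2) + cos φ₁ · cos φ₂ · sin²(Δλ/2) = 0.115676.
c = 2·atan2(√a, √(1−a)) = 0.69407 rad → d = 6371·c ≈ 4421.93 km.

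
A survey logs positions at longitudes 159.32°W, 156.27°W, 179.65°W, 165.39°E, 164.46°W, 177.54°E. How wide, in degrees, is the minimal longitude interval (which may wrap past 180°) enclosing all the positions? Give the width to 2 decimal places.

38.34°

Sort the longitudes: -179.65°, -164.46°, -159.32°, -156.27°, +165.39°, +177.54°.
Eastward gaps between consecutive values (wrapping around): 15.19°, 5.14°, 3.05°, 321.66°, 12.15°, 2.81°.
Largest gap = 321.66° ⇒ minimal covering band is its complement: 360° − 321.66° = 38.34°.
Band runs from +165.39° eastward to -156.27°, crossing the antimeridian.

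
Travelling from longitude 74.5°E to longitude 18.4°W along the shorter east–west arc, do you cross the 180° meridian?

Signed shortest Δλ = ((-18.4 − 74.5 + 180) mod 360) − 180 = -92.9°.
Going west by 92.9° from +74.5° reaches -18.4° without touching 180°.

No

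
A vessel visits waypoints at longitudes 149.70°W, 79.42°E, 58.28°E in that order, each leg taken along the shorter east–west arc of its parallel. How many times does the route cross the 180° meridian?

Leg 1: -149.70° → +79.42°, shortest Δλ = -130.88° (west) — crosses 180°.
Leg 2: +79.42° → +58.28°, shortest Δλ = -21.14° (west) — does not cross 180°.
Total crossings: 1.

1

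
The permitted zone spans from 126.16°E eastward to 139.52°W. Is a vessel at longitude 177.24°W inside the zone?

Yes

Band width going east from +126.16° to -139.52°: ((-139.52 − 126.16) mod 360) = 94.32°.
Offset of -177.24° east of the west edge: ((-177.24 − 126.16) mod 360) = 56.60°.
56.60° ≤ 94.32° ⇒ inside.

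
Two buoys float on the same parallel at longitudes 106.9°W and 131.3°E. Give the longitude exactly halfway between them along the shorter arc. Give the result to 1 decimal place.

Signed shortest Δλ from -106.9° to +131.3° is -121.8°.
Midpoint longitude = -106.9° + (-121.8°)/2 = -106.9° − 60.9° = -167.8°.
(The naïve average (-106.9 + +131.3)/2 = 12.2° is on the wrong side of the globe.)

167.8°W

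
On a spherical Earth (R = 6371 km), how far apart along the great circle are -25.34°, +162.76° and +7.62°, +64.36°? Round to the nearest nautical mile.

6053 nmi

Δλ = 64.36 − 162.76 = -98.40°.
Δφ = 7.62 − -25.34 = 32.96°.
a = sin²(Δφ/2) + cos φ₁ · cos φ₂ · sin²(Δλ/2) = 0.593807.
c = 2·atan2(√a, √(1−a)) = 1.75953 rad → d = 6371·c ≈ 11209.96 km ≈ 6052.89 nmi.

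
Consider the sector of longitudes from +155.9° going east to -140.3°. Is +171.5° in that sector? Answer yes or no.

Band width going east from +155.9° to -140.3°: ((-140.3 − 155.9) mod 360) = 63.8°.
Offset of +171.5° east of the west edge: ((171.5 − 155.9) mod 360) = 15.6°.
15.6° ≤ 63.8° ⇒ inside.

Yes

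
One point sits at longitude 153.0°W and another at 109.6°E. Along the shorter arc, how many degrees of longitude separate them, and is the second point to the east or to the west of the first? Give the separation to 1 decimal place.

97.4° west

Raw difference: 109.6 − -153.0 = 262.6°.
Normalise into (−180°, 180°]: 262.6° − 360° = -97.4°.
Negative ⇒ the second point lies to the west; separation 97.4°.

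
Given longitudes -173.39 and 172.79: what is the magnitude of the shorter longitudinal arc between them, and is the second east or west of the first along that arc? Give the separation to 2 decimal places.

13.82° west

Raw difference: 172.79 − -173.39 = 346.18°.
Normalise into (−180°, 180°]: 346.18° − 360° = -13.82°.
Negative ⇒ the second point lies to the west; separation 13.82°.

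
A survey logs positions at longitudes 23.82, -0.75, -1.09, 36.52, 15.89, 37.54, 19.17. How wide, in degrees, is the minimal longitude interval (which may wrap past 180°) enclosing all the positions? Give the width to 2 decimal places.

Sort the longitudes: -1.09°, -0.75°, +15.89°, +19.17°, +23.82°, +36.52°, +37.54°.
Eastward gaps between consecutive values (wrapping around): 0.34°, 16.64°, 3.28°, 4.65°, 12.70°, 1.02°, 321.37°.
Largest gap = 321.37° ⇒ minimal covering band is its complement: 360° − 321.37° = 38.63°.
Band runs from -1.09° eastward to +37.54°.

38.63°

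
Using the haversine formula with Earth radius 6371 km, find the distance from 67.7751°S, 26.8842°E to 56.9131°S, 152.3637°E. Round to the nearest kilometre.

Δλ = 152.3637 − 26.8842 = 125.4795°.
Δφ = -56.9131 − -67.7751 = 10.8620°.
a = sin²(Δφ/2) + cos φ₁ · cos φ₂ · sin²(Δλ/2) = 0.172125.
c = 2·atan2(√a, √(1−a)) = 0.85562 rad → d = 6371·c ≈ 5451.16 km.

5451 km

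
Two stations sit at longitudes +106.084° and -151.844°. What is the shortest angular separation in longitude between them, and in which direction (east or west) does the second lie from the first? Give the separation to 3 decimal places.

102.072° east

Raw difference: -151.844 − 106.084 = -257.928°.
Normalise into (−180°, 180°]: -257.928° + 360° = 102.072°.
Positive ⇒ the second point lies to the east; separation 102.072°.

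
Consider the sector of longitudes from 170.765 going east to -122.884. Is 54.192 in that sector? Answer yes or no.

Band width going east from +170.765° to -122.884°: ((-122.884 − 170.765) mod 360) = 66.351°.
Offset of +54.192° east of the west edge: ((54.192 − 170.765) mod 360) = 243.427°.
243.427° > 66.351° ⇒ outside.

No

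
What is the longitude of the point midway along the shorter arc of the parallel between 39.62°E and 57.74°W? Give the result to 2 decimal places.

9.06°W

Signed shortest Δλ from +39.62° to -57.74° is -97.36°.
Midpoint longitude = +39.62° + (-97.36°)/2 = +39.62° − 48.68° = -9.06°.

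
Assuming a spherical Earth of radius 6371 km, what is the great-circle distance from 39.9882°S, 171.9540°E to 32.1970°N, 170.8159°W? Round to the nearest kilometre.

Δλ = -170.8159 − 171.9540 = -342.7699°; wrapped into (−180°, 180°]: 17.2301°.
Δφ = 32.1970 − -39.9882 = 72.1852°.
a = sin²(Δφ/2) + cos φ₁ · cos φ₂ · sin²(Δλ/2) = 0.361578.
c = 2·atan2(√a, √(1−a)) = 1.29029 rad → d = 6371·c ≈ 8220.42 km.

8220 km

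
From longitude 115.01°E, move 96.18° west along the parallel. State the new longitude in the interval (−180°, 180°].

18.83°E

Start at +115.01°; shift −96.18° → +18.83°.
+18.83° already lies in (−180°, 180°].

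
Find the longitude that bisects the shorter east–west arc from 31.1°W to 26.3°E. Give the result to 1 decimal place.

Signed shortest Δλ from -31.1° to +26.3° is +57.4°.
Midpoint longitude = -31.1° + (+57.4°)/2 = -31.1° + 28.7° = -2.4°.

2.4°W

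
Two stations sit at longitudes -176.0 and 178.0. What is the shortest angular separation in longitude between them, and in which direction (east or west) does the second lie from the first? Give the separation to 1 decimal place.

6.0° west

Raw difference: 178.0 − -176.0 = 354.0°.
Normalise into (−180°, 180°]: 354.0° − 360° = -6.0°.
Negative ⇒ the second point lies to the west; separation 6.0°.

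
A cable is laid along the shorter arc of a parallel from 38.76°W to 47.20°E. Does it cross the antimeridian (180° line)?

No

Signed shortest Δλ = ((47.20 − -38.76 + 180) mod 360) − 180 = 85.96°.
Going east by 85.96° from -38.76° reaches +47.20° without touching 180°.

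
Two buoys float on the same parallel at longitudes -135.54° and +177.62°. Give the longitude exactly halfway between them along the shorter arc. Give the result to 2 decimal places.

-158.96°

Signed shortest Δλ from -135.54° to +177.62° is -46.84°.
Midpoint longitude = -135.54° + (-46.84°)/2 = -135.54° − 23.42° = -158.96°.
(The naïve average (-135.54 + +177.62)/2 = 21.04° is on the wrong side of the globe.)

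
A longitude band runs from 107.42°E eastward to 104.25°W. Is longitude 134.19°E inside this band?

Band width going east from +107.42° to -104.25°: ((-104.25 − 107.42) mod 360) = 148.33°.
Offset of +134.19° east of the west edge: ((134.19 − 107.42) mod 360) = 26.77°.
26.77° ≤ 148.33° ⇒ inside.

Yes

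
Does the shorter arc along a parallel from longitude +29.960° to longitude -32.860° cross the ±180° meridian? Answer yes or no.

No

Signed shortest Δλ = ((-32.860 − 29.960 + 180) mod 360) − 180 = -62.82°.
Going west by 62.82° from +29.960° reaches -32.860° without touching 180°.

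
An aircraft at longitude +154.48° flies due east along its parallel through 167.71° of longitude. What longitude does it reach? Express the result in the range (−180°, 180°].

Start at +154.48°; shift +167.71° → +322.19°.
+322.19° lies outside (−180°, 180°]; subtract 360° → -37.81°.

-37.81°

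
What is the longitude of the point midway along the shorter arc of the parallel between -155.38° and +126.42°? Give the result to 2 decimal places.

Signed shortest Δλ from -155.38° to +126.42° is -78.20°.
Midpoint longitude = -155.38° + (-78.20°)/2 = -155.38° − 39.10° = -194.48°.
Normalise into (−180°, 180°]: +165.52°.
(The naïve average (-155.38 + +126.42)/2 = -14.48° is on the wrong side of the globe.)

+165.52°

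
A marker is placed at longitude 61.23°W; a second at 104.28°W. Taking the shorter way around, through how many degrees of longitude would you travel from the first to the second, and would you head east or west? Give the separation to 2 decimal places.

43.05° west

Raw difference: -104.28 − -61.23 = -43.05°.
Normalise into (−180°, 180°]: -43.05° stays -43.05°.
Negative ⇒ the second point lies to the west; separation 43.05°.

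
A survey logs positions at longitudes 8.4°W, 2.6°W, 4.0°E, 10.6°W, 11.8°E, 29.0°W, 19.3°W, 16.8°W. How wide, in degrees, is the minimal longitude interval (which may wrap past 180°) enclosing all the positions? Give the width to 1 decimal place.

Sort the longitudes: -29.0°, -19.3°, -16.8°, -10.6°, -8.4°, -2.6°, +4.0°, +11.8°.
Eastward gaps between consecutive values (wrapping around): 9.7°, 2.5°, 6.2°, 2.2°, 5.8°, 6.6°, 7.8°, 319.2°.
Largest gap = 319.2° ⇒ minimal covering band is its complement: 360° − 319.2° = 40.8°.
Band runs from -29.0° eastward to +11.8°.

40.8°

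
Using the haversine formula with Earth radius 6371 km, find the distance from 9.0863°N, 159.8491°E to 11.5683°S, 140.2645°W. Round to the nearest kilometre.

Δλ = -140.2645 − 159.8491 = -300.1136°; wrapped into (−180°, 180°]: 59.8864°.
Δφ = -11.5683 − 9.0863 = -20.6546°.
a = sin²(Δφ/2) + cos φ₁ · cos φ₂ · sin²(Δλ/2) = 0.273156.
c = 2·atan2(√a, √(1−a)) = 1.09990 rad → d = 6371·c ≈ 7007.45 km.

7007 km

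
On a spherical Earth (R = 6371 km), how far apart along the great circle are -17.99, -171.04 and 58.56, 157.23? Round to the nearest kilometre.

Δλ = 157.23 − -171.04 = 328.27°; wrapped into (−180°, 180°]: -31.73°.
Δφ = 58.56 − -17.99 = 76.55°.
a = sin²(Δφ/2) + cos φ₁ · cos φ₂ · sin²(Δλ/2) = 0.420777.
c = 2·atan2(√a, √(1−a)) = 1.41168 rad → d = 6371·c ≈ 8993.81 km.

8994 km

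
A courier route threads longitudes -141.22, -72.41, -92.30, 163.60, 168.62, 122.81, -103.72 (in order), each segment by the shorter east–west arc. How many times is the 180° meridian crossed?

2

Leg 1: -141.22° → -72.41°, shortest Δλ = 68.81° (east) — does not cross 180°.
Leg 2: -72.41° → -92.30°, shortest Δλ = -19.89° (west) — does not cross 180°.
Leg 3: -92.30° → +163.60°, shortest Δλ = -104.1° (west) — crosses 180°.
Leg 4: +163.60° → +168.62°, shortest Δλ = 5.02° (east) — does not cross 180°.
Leg 5: +168.62° → +122.81°, shortest Δλ = -45.81° (west) — does not cross 180°.
Leg 6: +122.81° → -103.72°, shortest Δλ = 133.47° (east) — crosses 180°.
Total crossings: 2.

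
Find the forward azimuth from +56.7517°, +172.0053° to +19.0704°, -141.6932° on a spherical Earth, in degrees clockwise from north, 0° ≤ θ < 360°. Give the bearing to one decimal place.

Δλ = -141.6932 − 172.0053 = -313.6985°; wrapped into (−180°, 180°]: 46.3015°.
θ = atan2( sin Δλ · cos φ₂ , cos φ₁ · sin φ₂ − sin φ₁ · cos φ₂ · cos Δλ )
  = atan2(0.68331, -0.36693) = 118.235° → normalised to [0°, 360°): 118.235°.

118.2°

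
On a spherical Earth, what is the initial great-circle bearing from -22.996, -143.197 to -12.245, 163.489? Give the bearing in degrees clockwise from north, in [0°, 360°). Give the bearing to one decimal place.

272.4°

Δλ = 163.489 − -143.197 = 306.686°; wrapped into (−180°, 180°]: -53.314°.
θ = atan2( sin Δλ · cos φ₂ , cos φ₁ · sin φ₂ − sin φ₁ · cos φ₂ · cos Δλ )
  = atan2(-0.78368, 0.03285) = -87.600° → normalised to [0°, 360°): 272.400°.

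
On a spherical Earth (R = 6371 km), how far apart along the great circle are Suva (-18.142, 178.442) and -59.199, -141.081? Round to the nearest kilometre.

5603 km

Δλ = -141.081 − 178.442 = -319.523°; wrapped into (−180°, 180°]: 40.477°.
Δφ = -59.199 − -18.142 = -41.057°.
a = sin²(Δφ/2) + cos φ₁ · cos φ₂ · sin²(Δλ/2) = 0.181202.
c = 2·atan2(√a, √(1−a)) = 0.87942 rad → d = 6371·c ≈ 5602.80 km.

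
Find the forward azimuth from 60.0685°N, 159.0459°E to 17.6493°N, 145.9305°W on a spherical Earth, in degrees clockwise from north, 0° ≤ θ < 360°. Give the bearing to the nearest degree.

Δλ = -145.9305 − 159.0459 = -304.9764°; wrapped into (−180°, 180°]: 55.0236°.
θ = atan2( sin Δλ · cos φ₂ , cos φ₁ · sin φ₂ − sin φ₁ · cos φ₂ · cos Δλ )
  = atan2(0.78082, -0.32212) = 112.418° → normalised to [0°, 360°): 112.418°.

112°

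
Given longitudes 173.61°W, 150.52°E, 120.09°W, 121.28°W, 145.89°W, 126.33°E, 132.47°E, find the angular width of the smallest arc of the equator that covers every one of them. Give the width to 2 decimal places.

113.58°

Sort the longitudes: -173.61°, -145.89°, -121.28°, -120.09°, +126.33°, +132.47°, +150.52°.
Eastward gaps between consecutive values (wrapping around): 27.72°, 24.61°, 1.19°, 246.42°, 6.14°, 18.05°, 35.87°.
Largest gap = 246.42° ⇒ minimal covering band is its complement: 360° − 246.42° = 113.58°.
Band runs from +126.33° eastward to -120.09°, crossing the antimeridian.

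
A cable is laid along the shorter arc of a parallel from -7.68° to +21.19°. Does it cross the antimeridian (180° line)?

No

Signed shortest Δλ = ((21.19 − -7.68 + 180) mod 360) − 180 = 28.87°.
Going east by 28.87° from -7.68° reaches +21.19° without touching 180°.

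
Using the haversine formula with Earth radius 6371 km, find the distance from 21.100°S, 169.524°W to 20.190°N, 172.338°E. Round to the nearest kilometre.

4997 km

Δλ = 172.338 − -169.524 = 341.862°; wrapped into (−180°, 180°]: -18.138°.
Δφ = 20.190 − -21.100 = 41.290°.
a = sin²(Δφ/2) + cos φ₁ · cos φ₂ · sin²(Δλ/2) = 0.146066.
c = 2·atan2(√a, √(1−a)) = 0.78432 rad → d = 6371·c ≈ 4996.90 km.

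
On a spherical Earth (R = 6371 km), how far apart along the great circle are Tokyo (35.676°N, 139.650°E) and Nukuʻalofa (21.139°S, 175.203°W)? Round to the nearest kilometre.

Δλ = -175.203 − 139.650 = -314.853°; wrapped into (−180°, 180°]: 45.147°.
Δφ = -21.139 − 35.676 = -56.815°.
a = sin²(Δφ/2) + cos φ₁ · cos φ₂ · sin²(Δλ/2) = 0.337974.
c = 2·atan2(√a, √(1−a)) = 1.24079 rad → d = 6371·c ≈ 7905.05 km.

7905 km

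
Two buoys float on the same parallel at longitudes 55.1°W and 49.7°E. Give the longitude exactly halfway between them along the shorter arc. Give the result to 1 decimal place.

Signed shortest Δλ from -55.1° to +49.7° is +104.8°.
Midpoint longitude = -55.1° + (+104.8°)/2 = -55.1° + 52.4° = -2.7°.

2.7°W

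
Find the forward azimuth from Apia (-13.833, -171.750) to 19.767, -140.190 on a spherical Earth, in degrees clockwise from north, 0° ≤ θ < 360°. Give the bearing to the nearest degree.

43°

Δλ = -140.190 − -171.750 = 31.560°.
θ = atan2( sin Δλ · cos φ₂ , cos φ₁ · sin φ₂ − sin φ₁ · cos φ₂ · cos Δλ )
  = atan2(0.49255, 0.52011) = 43.441° → normalised to [0°, 360°): 43.441°.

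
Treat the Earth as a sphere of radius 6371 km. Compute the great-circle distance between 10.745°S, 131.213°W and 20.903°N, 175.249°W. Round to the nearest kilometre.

5961 km

Δλ = -175.249 − -131.213 = -44.036°.
Δφ = 20.903 − -10.745 = 31.648°.
a = sin²(Δφ/2) + cos φ₁ · cos φ₂ · sin²(Δλ/2) = 0.203352.
c = 2·atan2(√a, √(1−a)) = 0.93565 rad → d = 6371·c ≈ 5961.03 km.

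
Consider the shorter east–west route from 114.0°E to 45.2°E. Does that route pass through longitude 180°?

No

Signed shortest Δλ = ((45.2 − 114.0 + 180) mod 360) − 180 = -68.8°.
Going west by 68.8° from +114.0° reaches +45.2° without touching 180°.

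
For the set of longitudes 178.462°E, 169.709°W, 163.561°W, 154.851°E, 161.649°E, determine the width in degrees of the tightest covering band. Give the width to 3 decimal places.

41.588°

Sort the longitudes: -169.709°, -163.561°, +154.851°, +161.649°, +178.462°.
Eastward gaps between consecutive values (wrapping around): 6.148°, 318.412°, 6.798°, 16.813°, 11.829°.
Largest gap = 318.412° ⇒ minimal covering band is its complement: 360° − 318.412° = 41.588°.
Band runs from +154.851° eastward to -163.561°, crossing the antimeridian.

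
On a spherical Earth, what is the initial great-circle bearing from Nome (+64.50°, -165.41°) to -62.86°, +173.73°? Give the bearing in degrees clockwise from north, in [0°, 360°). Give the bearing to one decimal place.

Δλ = 173.73 − -165.41 = 339.14°; wrapped into (−180°, 180°]: -20.86°.
θ = atan2( sin Δλ · cos φ₂ , cos φ₁ · sin φ₂ − sin φ₁ · cos φ₂ · cos Δλ )
  = atan2(-0.16243, -0.76785) = -168.056° → normalised to [0°, 360°): 191.944°.

191.9°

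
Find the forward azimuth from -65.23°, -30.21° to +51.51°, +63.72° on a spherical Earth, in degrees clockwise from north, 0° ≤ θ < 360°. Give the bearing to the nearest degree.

65°

Δλ = 63.72 − -30.21 = 93.93°.
θ = atan2( sin Δλ · cos φ₂ , cos φ₁ · sin φ₂ − sin φ₁ · cos φ₂ · cos Δλ )
  = atan2(0.62091, 0.28921) = 65.025° → normalised to [0°, 360°): 65.025°.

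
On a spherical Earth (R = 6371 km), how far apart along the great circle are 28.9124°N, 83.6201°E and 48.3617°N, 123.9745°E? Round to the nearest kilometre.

Δλ = 123.9745 − 83.6201 = 40.3544°.
Δφ = 48.3617 − 28.9124 = 19.4493°.
a = sin²(Δφ/2) + cos φ₁ · cos φ₂ · sin²(Δλ/2) = 0.097728.
c = 2·atan2(√a, √(1−a)) = 0.63589 rad → d = 6371·c ≈ 4051.25 km.

4051 km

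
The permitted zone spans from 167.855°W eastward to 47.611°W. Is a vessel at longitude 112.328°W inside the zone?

Yes

Band width going east from -167.855° to -47.611°: ((-47.611 − -167.855) mod 360) = 120.244°.
Offset of -112.328° east of the west edge: ((-112.328 − -167.855) mod 360) = 55.527°.
55.527° ≤ 120.244° ⇒ inside.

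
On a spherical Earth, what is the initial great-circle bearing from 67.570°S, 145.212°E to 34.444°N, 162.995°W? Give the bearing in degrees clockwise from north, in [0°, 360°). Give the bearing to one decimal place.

43.3°

Δλ = -162.995 − 145.212 = -308.207°; wrapped into (−180°, 180°]: 51.793°.
θ = atan2( sin Δλ · cos φ₂ , cos φ₁ · sin φ₂ − sin φ₁ · cos φ₂ · cos Δλ )
  = atan2(0.64802, 0.68729) = 43.316° → normalised to [0°, 360°): 43.316°.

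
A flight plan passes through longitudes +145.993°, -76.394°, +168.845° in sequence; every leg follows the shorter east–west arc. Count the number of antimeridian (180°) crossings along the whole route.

Leg 1: +145.993° → -76.394°, shortest Δλ = 137.613° (east) — crosses 180°.
Leg 2: -76.394° → +168.845°, shortest Δλ = -114.761° (west) — crosses 180°.
Total crossings: 2.

2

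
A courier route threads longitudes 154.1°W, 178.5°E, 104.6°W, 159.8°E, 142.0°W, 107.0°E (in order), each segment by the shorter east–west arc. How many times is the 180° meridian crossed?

Leg 1: -154.1° → +178.5°, shortest Δλ = -27.4° (west) — crosses 180°.
Leg 2: +178.5° → -104.6°, shortest Δλ = 76.9° (east) — crosses 180°.
Leg 3: -104.6° → +159.8°, shortest Δλ = -95.6° (west) — crosses 180°.
Leg 4: +159.8° → -142.0°, shortest Δλ = 58.2° (east) — crosses 180°.
Leg 5: -142.0° → +107.0°, shortest Δλ = -111.0° (west) — crosses 180°.
Total crossings: 5.

5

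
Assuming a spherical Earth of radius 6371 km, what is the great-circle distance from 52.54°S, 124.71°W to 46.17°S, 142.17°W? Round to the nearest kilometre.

Δλ = -142.17 − -124.71 = -17.46°.
Δφ = -46.17 − -52.54 = 6.37°.
a = sin²(Δφ/2) + cos φ₁ · cos φ₂ · sin²(Δλ/2) = 0.012790.
c = 2·atan2(√a, √(1−a)) = 0.22667 rad → d = 6371·c ≈ 1444.11 km.

1444 km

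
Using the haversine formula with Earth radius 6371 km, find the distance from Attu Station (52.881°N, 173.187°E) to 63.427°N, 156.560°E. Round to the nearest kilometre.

1516 km

Δλ = 156.560 − 173.187 = -16.627°.
Δφ = 63.427 − 52.881 = 10.546°.
a = sin²(Δφ/2) + cos φ₁ · cos φ₂ · sin²(Δλ/2) = 0.014090.
c = 2·atan2(√a, √(1−a)) = 0.23796 rad → d = 6371·c ≈ 1516.04 km.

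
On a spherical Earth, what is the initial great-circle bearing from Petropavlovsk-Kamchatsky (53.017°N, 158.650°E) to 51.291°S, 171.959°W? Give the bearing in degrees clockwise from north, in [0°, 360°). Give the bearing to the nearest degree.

161°

Δλ = -171.959 − 158.650 = -330.609°; wrapped into (−180°, 180°]: 29.391°.
θ = atan2( sin Δλ · cos φ₂ , cos φ₁ · sin φ₂ − sin φ₁ · cos φ₂ · cos Δλ )
  = atan2(0.30691, -0.90468) = 161.261° → normalised to [0°, 360°): 161.261°.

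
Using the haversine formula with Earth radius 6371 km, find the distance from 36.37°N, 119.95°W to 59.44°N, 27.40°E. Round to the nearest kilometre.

8946 km

Δλ = 27.40 − -119.95 = 147.35°.
Δφ = 59.44 − 36.37 = 23.07°.
a = sin²(Δφ/2) + cos φ₁ · cos φ₂ · sin²(Δλ/2) = 0.417039.
c = 2·atan2(√a, √(1−a)) = 1.40410 rad → d = 6371·c ≈ 8945.54 km.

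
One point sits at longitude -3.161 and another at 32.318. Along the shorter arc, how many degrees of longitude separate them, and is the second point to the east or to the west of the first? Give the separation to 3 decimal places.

35.479° east

Raw difference: 32.318 − -3.161 = 35.479°.
Normalise into (−180°, 180°]: 35.479° stays 35.479°.
Positive ⇒ the second point lies to the east; separation 35.479°.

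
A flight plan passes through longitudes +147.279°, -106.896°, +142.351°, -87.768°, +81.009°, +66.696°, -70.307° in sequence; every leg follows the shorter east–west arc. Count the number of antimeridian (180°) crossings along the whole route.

3

Leg 1: +147.279° → -106.896°, shortest Δλ = 105.825° (east) — crosses 180°.
Leg 2: -106.896° → +142.351°, shortest Δλ = -110.753° (west) — crosses 180°.
Leg 3: +142.351° → -87.768°, shortest Δλ = 129.881° (east) — crosses 180°.
Leg 4: -87.768° → +81.009°, shortest Δλ = 168.777° (east) — does not cross 180°.
Leg 5: +81.009° → +66.696°, shortest Δλ = -14.313° (west) — does not cross 180°.
Leg 6: +66.696° → -70.307°, shortest Δλ = -137.003° (west) — does not cross 180°.
Total crossings: 3.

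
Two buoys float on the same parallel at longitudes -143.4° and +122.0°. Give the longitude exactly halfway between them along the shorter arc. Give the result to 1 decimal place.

Signed shortest Δλ from -143.4° to +122.0° is -94.6°.
Midpoint longitude = -143.4° + (-94.6°)/2 = -143.4° − 47.3° = -190.7°.
Normalise into (−180°, 180°]: +169.3°.
(The naïve average (-143.4 + +122.0)/2 = -10.7° is on the wrong side of the globe.)

+169.3°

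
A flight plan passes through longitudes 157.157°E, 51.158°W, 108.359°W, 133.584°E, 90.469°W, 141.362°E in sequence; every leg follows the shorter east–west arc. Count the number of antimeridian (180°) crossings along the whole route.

Leg 1: +157.157° → -51.158°, shortest Δλ = 151.685° (east) — crosses 180°.
Leg 2: -51.158° → -108.359°, shortest Δλ = -57.201° (west) — does not cross 180°.
Leg 3: -108.359° → +133.584°, shortest Δλ = -118.057° (west) — crosses 180°.
Leg 4: +133.584° → -90.469°, shortest Δλ = 135.947° (east) — crosses 180°.
Leg 5: -90.469° → +141.362°, shortest Δλ = -128.169° (west) — crosses 180°.
Total crossings: 4.

4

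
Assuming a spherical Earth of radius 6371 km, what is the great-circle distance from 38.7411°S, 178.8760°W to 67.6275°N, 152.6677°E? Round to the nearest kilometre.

Δλ = 152.6677 − -178.8760 = 331.5437°; wrapped into (−180°, 180°]: -28.4563°.
Δφ = 67.6275 − -38.7411 = 106.3686°.
a = sin²(Δφ/2) + cos φ₁ · cos φ₂ · sin²(Δλ/2) = 0.658842.
c = 2·atan2(√a, √(1−a)) = 1.89408 rad → d = 6371·c ≈ 12067.20 km.

12067 km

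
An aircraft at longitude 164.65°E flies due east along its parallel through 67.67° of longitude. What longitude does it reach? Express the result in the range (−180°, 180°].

Start at +164.65°; shift +67.67° → +232.32°.
+232.32° lies outside (−180°, 180°]; subtract 360° → -127.68°.

127.68°W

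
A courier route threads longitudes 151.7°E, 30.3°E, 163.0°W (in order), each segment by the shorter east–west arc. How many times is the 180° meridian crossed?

1

Leg 1: +151.7° → +30.3°, shortest Δλ = -121.4° (west) — does not cross 180°.
Leg 2: +30.3° → -163.0°, shortest Δλ = 166.7° (east) — crosses 180°.
Total crossings: 1.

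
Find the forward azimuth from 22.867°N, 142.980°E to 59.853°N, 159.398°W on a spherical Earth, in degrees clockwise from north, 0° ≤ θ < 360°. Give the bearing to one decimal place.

31.5°

Δλ = -159.398 − 142.980 = -302.378°; wrapped into (−180°, 180°]: 57.622°.
θ = atan2( sin Δλ · cos φ₂ , cos φ₁ · sin φ₂ − sin φ₁ · cos φ₂ · cos Δλ )
  = atan2(0.42414, 0.69227) = 31.495° → normalised to [0°, 360°): 31.495°.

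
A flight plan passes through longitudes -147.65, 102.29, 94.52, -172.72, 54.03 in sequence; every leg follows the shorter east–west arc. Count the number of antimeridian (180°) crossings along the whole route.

3

Leg 1: -147.65° → +102.29°, shortest Δλ = -110.06° (west) — crosses 180°.
Leg 2: +102.29° → +94.52°, shortest Δλ = -7.77° (west) — does not cross 180°.
Leg 3: +94.52° → -172.72°, shortest Δλ = 92.76° (east) — crosses 180°.
Leg 4: -172.72° → +54.03°, shortest Δλ = -133.25° (west) — crosses 180°.
Total crossings: 3.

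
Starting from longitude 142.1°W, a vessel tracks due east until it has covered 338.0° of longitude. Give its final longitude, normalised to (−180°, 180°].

164.1°W

Start at -142.1°; shift +338.0° → +195.9°.
+195.9° lies outside (−180°, 180°]; subtract 360° → -164.1°.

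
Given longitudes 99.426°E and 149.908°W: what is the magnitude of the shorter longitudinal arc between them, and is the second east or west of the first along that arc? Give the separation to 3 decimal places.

110.666° east

Raw difference: -149.908 − 99.426 = -249.334°.
Normalise into (−180°, 180°]: -249.334° + 360° = 110.666°.
Positive ⇒ the second point lies to the east; separation 110.666°.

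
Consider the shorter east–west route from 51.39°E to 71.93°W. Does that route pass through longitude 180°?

Signed shortest Δλ = ((-71.93 − 51.39 + 180) mod 360) − 180 = -123.32°.
Going west by 123.32° from +51.39° reaches -71.93° without touching 180°.

No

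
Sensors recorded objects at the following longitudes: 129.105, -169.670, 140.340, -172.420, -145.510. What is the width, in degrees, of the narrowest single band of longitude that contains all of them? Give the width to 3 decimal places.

Sort the longitudes: -172.420°, -169.670°, -145.510°, +129.105°, +140.340°.
Eastward gaps between consecutive values (wrapping around): 2.750°, 24.160°, 274.615°, 11.235°, 47.240°.
Largest gap = 274.615° ⇒ minimal covering band is its complement: 360° − 274.615° = 85.385°.
Band runs from +129.105° eastward to -145.510°, crossing the antimeridian.

85.385°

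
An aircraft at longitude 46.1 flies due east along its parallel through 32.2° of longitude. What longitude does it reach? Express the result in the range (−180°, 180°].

Start at +46.1°; shift +32.2° → +78.3°.
+78.3° already lies in (−180°, 180°].

+78.3°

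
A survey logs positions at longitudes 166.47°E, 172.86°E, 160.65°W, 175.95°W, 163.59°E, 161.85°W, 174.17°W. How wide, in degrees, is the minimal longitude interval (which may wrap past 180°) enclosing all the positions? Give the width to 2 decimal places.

35.76°

Sort the longitudes: -175.95°, -174.17°, -161.85°, -160.65°, +163.59°, +166.47°, +172.86°.
Eastward gaps between consecutive values (wrapping around): 1.78°, 12.32°, 1.20°, 324.24°, 2.88°, 6.39°, 11.19°.
Largest gap = 324.24° ⇒ minimal covering band is its complement: 360° − 324.24° = 35.76°.
Band runs from +163.59° eastward to -160.65°, crossing the antimeridian.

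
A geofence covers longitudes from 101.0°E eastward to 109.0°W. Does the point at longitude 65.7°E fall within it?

Band width going east from +101.0° to -109.0°: ((-109.0 − 101.0) mod 360) = 150.0°.
Offset of +65.7° east of the west edge: ((65.7 − 101.0) mod 360) = 324.7°.
324.7° > 150.0° ⇒ outside.

No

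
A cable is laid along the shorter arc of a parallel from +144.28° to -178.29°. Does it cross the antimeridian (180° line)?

Naïve |-178.29 − 144.28| = 322.57° > 180°, so the shorter arc goes the other way round — across 180°.
Signed shortest Δλ = ((-178.29 − 144.28 + 180) mod 360) − 180 = 37.43°.
Going east by 37.43° from +144.28° passes through 180° before reaching -178.29°.

Yes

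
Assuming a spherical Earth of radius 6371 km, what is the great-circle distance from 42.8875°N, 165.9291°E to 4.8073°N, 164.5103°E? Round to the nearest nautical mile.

2288 nmi

Δλ = 164.5103 − 165.9291 = -1.4188°.
Δφ = 4.8073 − 42.8875 = -38.0802°.
a = sin²(Δφ/2) + cos φ₁ · cos φ₂ · sin²(Δλ/2) = 0.106538.
c = 2·atan2(√a, √(1−a)) = 0.66499 rad → d = 6371·c ≈ 4236.64 km ≈ 2287.60 nmi.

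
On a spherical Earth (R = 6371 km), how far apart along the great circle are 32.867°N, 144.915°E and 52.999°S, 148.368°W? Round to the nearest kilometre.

Δλ = -148.368 − 144.915 = -293.283°; wrapped into (−180°, 180°]: 66.717°.
Δφ = -52.999 − 32.867 = -85.866°.
a = sin²(Δφ/2) + cos φ₁ · cos φ₂ · sin²(Δλ/2) = 0.616799.
c = 2·atan2(√a, √(1−a)) = 1.80657 rad → d = 6371·c ≈ 11509.67 km.

11510 km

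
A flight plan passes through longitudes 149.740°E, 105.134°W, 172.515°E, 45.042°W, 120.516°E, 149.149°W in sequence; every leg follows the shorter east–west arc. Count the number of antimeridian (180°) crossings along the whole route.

Leg 1: +149.740° → -105.134°, shortest Δλ = 105.126° (east) — crosses 180°.
Leg 2: -105.134° → +172.515°, shortest Δλ = -82.351° (west) — crosses 180°.
Leg 3: +172.515° → -45.042°, shortest Δλ = 142.443° (east) — crosses 180°.
Leg 4: -45.042° → +120.516°, shortest Δλ = 165.558° (east) — does not cross 180°.
Leg 5: +120.516° → -149.149°, shortest Δλ = 90.335° (east) — crosses 180°.
Total crossings: 4.

4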